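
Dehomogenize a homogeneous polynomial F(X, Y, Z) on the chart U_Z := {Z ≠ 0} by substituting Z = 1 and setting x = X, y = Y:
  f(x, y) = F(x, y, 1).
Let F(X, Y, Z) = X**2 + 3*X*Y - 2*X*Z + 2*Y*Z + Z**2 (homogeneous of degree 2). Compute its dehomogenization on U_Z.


f(x, y) = x**2 + 3*x*y - 2*x + 2*y + 1

On U_Z we set Z = 1. Each monomial c·X^i·Y^j·Z^k in F becomes c·x^i·y^j·1^k = c·x^i·y^j.
Substituting Z = 1: F(X, Y, 1) = x**2 + 3*x*y - 2*x + 2*y + 1.
Note: deg(f) ≤ deg(F) = 2; strict inequality happens when F is divisible by Z (lost terms).


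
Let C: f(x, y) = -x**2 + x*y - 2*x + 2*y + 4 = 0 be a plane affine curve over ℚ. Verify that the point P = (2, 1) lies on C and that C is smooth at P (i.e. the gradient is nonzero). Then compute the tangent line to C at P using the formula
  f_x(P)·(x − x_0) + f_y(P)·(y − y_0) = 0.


Tangent line at P: -5*x + 4*y + 6 = 0.

Step 1: f(2, 1) = 0, so P lies on C.
Step 2: partial derivatives
  f_x(x, y) = -2*x + y - 2, f_y(x, y) = x + 2.
  f_x(P) = -5, f_y(P) = 4 (gradient nonzero, so P is smooth).
Step 3: tangent line at P: -5·(x − 2) + 4·(y − 1) = 0.
Expanding: -5*x + 4*y + 6 = 0.


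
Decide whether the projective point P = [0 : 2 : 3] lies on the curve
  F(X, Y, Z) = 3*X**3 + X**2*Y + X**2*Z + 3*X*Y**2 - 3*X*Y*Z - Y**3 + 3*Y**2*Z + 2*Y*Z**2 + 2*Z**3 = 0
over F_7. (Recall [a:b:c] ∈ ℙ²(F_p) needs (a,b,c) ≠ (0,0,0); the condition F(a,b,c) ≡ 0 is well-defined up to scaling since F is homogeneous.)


F(0,2,3) ≡ 6 (mod 7); P is NOT on the curve.

Evaluate F(0, 2, 3) term-by-term (mod 7).
  3*X**3 ↦ 3·0·1·1 = 0
  X**2*Y ↦ 1·0·2·1 = 0
  X**2*Z ↦ 1·0·1·3 = 0
  3*X*Y**2 ↦ 3·0·4·1 = 0
  -3*X*Y*Z ↦ -3·0·2·3 = 0
  -Y**3 ↦ -1·1·8·1 = -8
  3*Y**2*Z ↦ 3·1·4·3 = 36
  2*Y*Z**2 ↦ 2·1·2·9 = 36
  2*Z**3 ↦ 2·1·1·27 = 54
Sum: F(0, 2, 3) = (0) + (0) + (0) + (0) + (0) + (-8) + (36) + (36) + (54) = 118.
Reducing mod 7: 118 ≡ 6 (mod 7).
Since F(a, b, c) ≡ 6 ≠ 0 (mod 7), P does NOT lie on the curve.


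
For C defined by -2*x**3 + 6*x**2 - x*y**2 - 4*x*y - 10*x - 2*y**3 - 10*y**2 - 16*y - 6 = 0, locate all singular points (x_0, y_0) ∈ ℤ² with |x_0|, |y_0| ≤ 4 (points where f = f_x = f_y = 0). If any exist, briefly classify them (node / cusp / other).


Singular points: {(1, -2)}; classification: cusp.

Compute partial derivatives:
  f_x = -6*x**2 + 12*x - y**2 - 4*y - 10.
  f_y = -2*x*y - 4*x - 6*y**2 - 20*y - 16.
Scan x_0 ∈ {−4, ..., 4}. For each x_0, f_y(x_0, y) is a polynomial in y; find its integer roots y ∈ {−4, ..., 4}, then test f_x and f at those candidates.
  x = -4: f_y(-4, y) = -6*y**2 - 12*y; vanishes at y ∈ {-2, 0}. (-4, -2): f_x = -150 ≠ 0; (-4, 0): f_x = -154 ≠ 0.
  x = -3: f_y(-3, y) = -6*y**2 - 14*y - 4; vanishes at y ∈ {-2}. (-3, -2): f_x = -96 ≠ 0.
  x = -2: f_y(-2, y) = -6*y**2 - 16*y - 8; vanishes at y ∈ {-2}. (-2, -2): f_x = -54 ≠ 0.
  x = -1: f_y(-1, y) = -6*y**2 - 18*y - 12; vanishes at y ∈ {-2, -1}. (-1, -2): f_x = -24 ≠ 0; (-1, -1): f_x = -25 ≠ 0.
  x = 0: f_y(0, y) = -6*y**2 - 20*y - 16; vanishes at y ∈ {-2}. (0, -2): f_x = -6 ≠ 0.
  x = 1: f_y(1, y) = -6*y**2 - 22*y - 20; vanishes at y ∈ {-2}. (1, -2): f_x = 0, f = 0 — SINGULAR.
  x = 2: f_y(2, y) = -6*y**2 - 24*y - 24; vanishes at y ∈ {-2}. (2, -2): f_x = -6 ≠ 0.
  x = 3: f_y(3, y) = -6*y**2 - 26*y - 28; vanishes at y ∈ {-2}. (3, -2): f_x = -24 ≠ 0.
  x = 4: f_y(4, y) = -6*y**2 - 28*y - 32; vanishes at y ∈ {-2}. (4, -2): f_x = -54 ≠ 0.
Only singular point on the grid: (1, -2).
Classify: substitute x = 1 + u, y = -2 + v and expand: f = -2*u**3 - u*v**2 - 2*v**3 + v**2.
No constant or linear terms (consistent with a singular point). Quadratic part: v**2. Cubic part: -2*u**3 - u*v**2 - 2*v**3.
The quadratic part v**2 is a perfect square, so there is a single (double) tangent line v = 0, i.e. y = -2. Restricting the cubic part to that line (v = 0) leaves -2*u**3 ≠ 0, so f is not divisible by v and the branch is v² ≈ 2*u**3 to lowest order — this is a cusp.
Classification: cusp.


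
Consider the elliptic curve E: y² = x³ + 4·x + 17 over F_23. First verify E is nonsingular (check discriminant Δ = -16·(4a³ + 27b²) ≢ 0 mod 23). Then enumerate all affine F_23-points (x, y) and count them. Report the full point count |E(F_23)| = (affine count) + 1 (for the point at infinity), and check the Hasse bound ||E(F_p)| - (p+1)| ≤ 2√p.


Affine points = {(5, 1), (5, 22), (6, 2), (6, 21), (8, 3), (8, 20), (9, 0), (11, 9), (11, 14), (13, 9), (13, 14), (15, 5), (15, 18), (19, 11), (19, 12), (20, 1), (20, 22), (21, 1), (21, 22), (22, 9), (22, 14)}; affine count = 21; |E(F_23)| = 22.

Discriminant check: Δ ∝ 4a³ + 27b² = 4·4³ + 27·17² = 4·64 + 27·289 ≡ 9 (mod 23). Nonzero ⇒ E is nonsingular.
For each x ∈ F_23, compute rhs = x³ + 4·x + 17 mod 23, then count y ∈ F_23 with y² ≡ rhs.
  x = 0: rhs = 17, matching y values: none (0 points).
  x = 1: rhs = 22, matching y values: none (0 points).
  x = 2: rhs = 10, matching y values: none (0 points).
  x = 3: rhs = 10, matching y values: none (0 points).
  x = 4: rhs = 5, matching y values: none (0 points).
  x = 5: rhs = 1, matching y values: 1, 22 (2 points).
  x = 6: rhs = 4, matching y values: 2, 21 (2 points).
  x = 7: rhs = 20, matching y values: none (0 points).
  x = 8: rhs = 9, matching y values: 3, 20 (2 points).
  x = 9: rhs = 0, matching y values: 0 (1 points).
  x = 10: rhs = 22, matching y values: none (0 points).
  x = 11: rhs = 12, matching y values: 9, 14 (2 points).
  x = 12: rhs = 22, matching y values: none (0 points).
  x = 13: rhs = 12, matching y values: 9, 14 (2 points).
  x = 14: rhs = 11, matching y values: none (0 points).
  x = 15: rhs = 2, matching y values: 5, 18 (2 points).
  x = 16: rhs = 14, matching y values: none (0 points).
  x = 17: rhs = 7, matching y values: none (0 points).
  x = 18: rhs = 10, matching y values: none (0 points).
  x = 19: rhs = 6, matching y values: 11, 12 (2 points).
  x = 20: rhs = 1, matching y values: 1, 22 (2 points).
  x = 21: rhs = 1, matching y values: 1, 22 (2 points).
  x = 22: rhs = 12, matching y values: 9, 14 (2 points).
Total affine count: 21.
Full point count |E(F_23)| = 21 + 1 = 22.
Hasse bound: |22 − (23+1)| = |-2| = 2 ≤ 2√23 ≈ 9.5917 ✓.


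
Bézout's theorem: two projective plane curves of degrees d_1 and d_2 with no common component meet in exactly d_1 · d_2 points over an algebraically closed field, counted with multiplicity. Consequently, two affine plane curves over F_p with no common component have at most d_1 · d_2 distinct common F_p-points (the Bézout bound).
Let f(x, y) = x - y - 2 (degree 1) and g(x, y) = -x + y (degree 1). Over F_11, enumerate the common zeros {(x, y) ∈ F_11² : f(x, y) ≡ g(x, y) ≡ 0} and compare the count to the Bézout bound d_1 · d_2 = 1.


Common zeros: ∅; count = 0; Bézout bound = 1.

deg(f) = 1, deg(g) = 1, so Bézout bound = 1.
Scan x ∈ F_11. For each x, list the y ∈ F_11 with f(x, y) ≡ 0 and those with g(x, y) ≡ 0 (mod 11); the common zeros in that column are the intersection.
  x = 0: f ≡ 0 at y ∈ {9}; g ≡ 0 at y ∈ {0}; common: ∅.
  x = 1: f ≡ 0 at y ∈ {10}; g ≡ 0 at y ∈ {1}; common: ∅.
  x = 2: f ≡ 0 at y ∈ {0}; g ≡ 0 at y ∈ {2}; common: ∅.
  x = 3: f ≡ 0 at y ∈ {1}; g ≡ 0 at y ∈ {3}; common: ∅.
  x = 4: f ≡ 0 at y ∈ {2}; g ≡ 0 at y ∈ {4}; common: ∅.
  x = 5: f ≡ 0 at y ∈ {3}; g ≡ 0 at y ∈ {5}; common: ∅.
  x = 6: f ≡ 0 at y ∈ {4}; g ≡ 0 at y ∈ {6}; common: ∅.
  x = 7: f ≡ 0 at y ∈ {5}; g ≡ 0 at y ∈ {7}; common: ∅.
  x = 8: f ≡ 0 at y ∈ {6}; g ≡ 0 at y ∈ {8}; common: ∅.
  x = 9: f ≡ 0 at y ∈ {7}; g ≡ 0 at y ∈ {9}; common: ∅.
  x = 10: f ≡ 0 at y ∈ {8}; g ≡ 0 at y ∈ {10}; common: ∅.
Collecting: common zeros = ∅, so the count is 0.
Comparison with the Bézout bound: 0 ≤ 1 = deg(f)·deg(g), as expected for curves with no common component (the affine F_11-count falls short of the bound because intersections may lie at infinity, over extension fields, or carry multiplicity).


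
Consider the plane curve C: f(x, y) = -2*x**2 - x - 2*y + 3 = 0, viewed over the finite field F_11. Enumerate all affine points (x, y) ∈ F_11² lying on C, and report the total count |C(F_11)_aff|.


Affine F_11-points: {(0, 7), (1, 0), (2, 2), (3, 2), (4, 0), (5, 7), (6, 1), (7, 4), (8, 5), (9, 4), (10, 1)}; count = 11.

For each of the 121 pairs (x, y) ∈ F_11², evaluate f(x, y) mod 11. Record the zeros.
  x = 0: [0↦3, 1↦1, 2↦10, 3↦8, 4↦6, 5↦4, 6↦2, 7↦0, 8↦9, 9↦7, 10↦5]  zeros at y ∈ {7}
  x = 1: [0↦0, 1↦9, 2↦7, 3↦5, 4↦3, 5↦1, 6↦10, 7↦8, 8↦6, 9↦4, 10↦2]  zeros at y ∈ {0}
  x = 2: [0↦4, 1↦2, 2↦0, 3↦9, 4↦7, 5↦5, 6↦3, 7↦1, 8↦10, 9↦8, 10↦6]  zeros at y ∈ {2}
  x = 3: [0↦4, 1↦2, 2↦0, 3↦9, 4↦7, 5↦5, 6↦3, 7↦1, 8↦10, 9↦8, 10↦6]  zeros at y ∈ {2}
  x = 4: [0↦0, 1↦9, 2↦7, 3↦5, 4↦3, 5↦1, 6↦10, 7↦8, 8↦6, 9↦4, 10↦2]  zeros at y ∈ {0}
  x = 5: [0↦3, 1↦1, 2↦10, 3↦8, 4↦6, 5↦4, 6↦2, 7↦0, 8↦9, 9↦7, 10↦5]  zeros at y ∈ {7}
  x = 6: [0↦2, 1↦0, 2↦9, 3↦7, 4↦5, 5↦3, 6↦1, 7↦10, 8↦8, 9↦6, 10↦4]  zeros at y ∈ {1}
  x = 7: [0↦8, 1↦6, 2↦4, 3↦2, 4↦0, 5↦9, 6↦7, 7↦5, 8↦3, 9↦1, 10↦10]  zeros at y ∈ {4}
  x = 8: [0↦10, 1↦8, 2↦6, 3↦4, 4↦2, 5↦0, 6↦9, 7↦7, 8↦5, 9↦3, 10↦1]  zeros at y ∈ {5}
  x = 9: [0↦8, 1↦6, 2↦4, 3↦2, 4↦0, 5↦9, 6↦7, 7↦5, 8↦3, 9↦1, 10↦10]  zeros at y ∈ {4}
  x = 10: [0↦2, 1↦0, 2↦9, 3↦7, 4↦5, 5↦3, 6↦1, 7↦10, 8↦8, 9↦6, 10↦4]  zeros at y ∈ {1}
Collecting zeros: affine points = {(0, 7), (1, 0), (2, 2), (3, 2), (4, 0), (5, 7), (6, 1), (7, 4), (8, 5), (9, 4), (10, 1)}.
Total count |C(F_11)_aff| = 11.


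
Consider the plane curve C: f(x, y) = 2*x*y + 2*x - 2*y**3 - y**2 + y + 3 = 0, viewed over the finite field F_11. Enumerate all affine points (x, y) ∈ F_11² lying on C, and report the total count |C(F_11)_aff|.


Affine F_11-points: {(1, 9), (2, 7), (3, 3), (3, 5), (3, 8), (4, 0), (6, 4), (8, 1), (8, 2), (10, 6)}; count = 10.

For each of the 121 pairs (x, y) ∈ F_11², evaluate f(x, y) mod 11. Record the zeros.
  x = 0: [0↦3, 1↦1, 2↦7, 3↦9, 4↦6, 5↦8, 6↦3, 7↦1, 8↦1, 9↦2, 10↦3]  zeros at y ∈ ∅
  x = 1: [0↦5, 1↦5, 2↦2, 3↦6, 4↦5, 5↦9, 6↦6, 7↦6, 8↦8, 9↦0, 10↦3]  zeros at y ∈ {9}
  x = 2: [0↦7, 1↦9, 2↦8, 3↦3, 4↦4, 5↦10, 6↦9, 7↦0, 8↦4, 9↦9, 10↦3]  zeros at y ∈ {7}
  x = 3: [0↦9, 1↦2, 2↦3, 3↦0, 4↦3, 5↦0, 6↦1, 7↦5, 8↦0, 9↦7, 10↦3]  zeros at y ∈ {3, 5, 8}
  x = 4: [0↦0, 1↦6, 2↦9, 3↦8, 4↦2, 5↦1, 6↦4, 7↦10, 8↦7, 9↦5, 10↦3]  zeros at y ∈ {0}
  x = 5: [0↦2, 1↦10, 2↦4, 3↦5, 4↦1, 5↦2, 6↦7, 7↦4, 8↦3, 9↦3, 10↦3]  zeros at y ∈ ∅
  x = 6: [0↦4, 1↦3, 2↦10, 3↦2, 4↦0, 5↦3, 6↦10, 7↦9, 8↦10, 9↦1, 10↦3]  zeros at y ∈ {4}
  x = 7: [0↦6, 1↦7, 2↦5, 3↦10, 4↦10, 5↦4, 6↦2, 7↦3, 8↦6, 9↦10, 10↦3]  zeros at y ∈ ∅
  x = 8: [0↦8, 1↦0, 2↦0, 3↦7, 4↦9, 5↦5, 6↦5, 7↦8, 8↦2, 9↦8, 10↦3]  zeros at y ∈ {1, 2}
  x = 9: [0↦10, 1↦4, 2↦6, 3↦4, 4↦8, 5↦6, 6↦8, 7↦2, 8↦9, 9↦6, 10↦3]  zeros at y ∈ ∅
  x = 10: [0↦1, 1↦8, 2↦1, 3↦1, 4↦7, 5↦7, 6↦0, 7↦7, 8↦5, 9↦4, 10↦3]  zeros at y ∈ {6}
Collecting zeros: affine points = {(1, 9), (2, 7), (3, 3), (3, 5), (3, 8), (4, 0), (6, 4), (8, 1), (8, 2), (10, 6)}.
Total count |C(F_11)_aff| = 10.


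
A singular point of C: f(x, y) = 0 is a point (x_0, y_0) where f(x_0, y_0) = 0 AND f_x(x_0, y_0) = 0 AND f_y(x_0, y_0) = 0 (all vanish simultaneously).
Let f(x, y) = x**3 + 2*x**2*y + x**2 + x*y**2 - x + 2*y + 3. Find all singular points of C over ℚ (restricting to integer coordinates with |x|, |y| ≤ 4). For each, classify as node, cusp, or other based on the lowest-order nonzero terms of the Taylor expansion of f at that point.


Singular points: {(1, -2)}; classification: cusp.

Compute partial derivatives:
  f_x = 3*x**2 + 4*x*y + 2*x + y**2 - 1.
  f_y = 2*x**2 + 2*x*y + 2.
Scan x_0 ∈ {−4, ..., 4}. For each x_0, f_y(x_0, y) is a polynomial in y; find its integer roots y ∈ {−4, ..., 4}, then test f_x and f at those candidates.
  x = -4: f_y(-4, y) = 34 - 8*y; no integer root y with |y| ≤ 4.
  x = -3: f_y(-3, y) = 20 - 6*y; no integer root y with |y| ≤ 4.
  x = -2: f_y(-2, y) = 10 - 4*y; no integer root y with |y| ≤ 4.
  x = -1: f_y(-1, y) = 4 - 2*y; vanishes at y ∈ {2}. (-1, 2): f_x = -4 ≠ 0.
  x = 0: f_y(0, y) = 2; no integer root y with |y| ≤ 4.
  x = 1: f_y(1, y) = 2*y + 4; vanishes at y ∈ {-2}. (1, -2): f_x = 0, f = 0 — SINGULAR.
  x = 2: f_y(2, y) = 4*y + 10; no integer root y with |y| ≤ 4.
  x = 3: f_y(3, y) = 6*y + 20; no integer root y with |y| ≤ 4.
  x = 4: f_y(4, y) = 8*y + 34; no integer root y with |y| ≤ 4.
Only singular point on the grid: (1, -2).
Classify: substitute x = 1 + u, y = -2 + v and expand: f = u**3 + 2*u**2*v + u*v**2 + v**2.
No constant or linear terms (consistent with a singular point). Quadratic part: v**2. Cubic part: u**3 + 2*u**2*v + u*v**2.
The quadratic part v**2 is a perfect square, so there is a single (double) tangent line v = 0, i.e. y = -2. Restricting the cubic part to that line (v = 0) leaves u**3 ≠ 0, so f is not divisible by v and the branch is v² ≈ -u**3 to lowest order — this is a cusp.
Classification: cusp.


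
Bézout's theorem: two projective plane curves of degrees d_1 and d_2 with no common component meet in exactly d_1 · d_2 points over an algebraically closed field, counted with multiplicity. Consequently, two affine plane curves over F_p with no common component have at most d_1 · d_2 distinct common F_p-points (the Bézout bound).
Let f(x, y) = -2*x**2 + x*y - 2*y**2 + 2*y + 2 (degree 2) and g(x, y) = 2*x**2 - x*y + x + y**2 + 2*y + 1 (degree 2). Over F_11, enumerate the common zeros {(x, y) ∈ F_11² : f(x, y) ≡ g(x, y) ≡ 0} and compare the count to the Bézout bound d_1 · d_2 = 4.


Common zeros: ∅; count = 0; Bézout bound = 4.

deg(f) = 2, deg(g) = 2, so Bézout bound = 4.
Scan x ∈ F_11. For each x, list the y ∈ F_11 with f(x, y) ≡ 0 and those with g(x, y) ≡ 0 (mod 11); the common zeros in that column are the intersection.
  x = 0: f ≡ 0 at y ∈ {4, 8}; g ≡ 0 at y ∈ {10}; common: ∅.
  x = 1: f ≡ 0 at y ∈ {0, 7}; g ≡ 0 at y ∈ ∅; common: ∅.
  x = 2: f ≡ 0 at y ∈ {4, 9}; g ≡ 0 at y ∈ {0}; common: ∅.
  x = 3: f ≡ 0 at y ∈ ∅; g ≡ 0 at y ∈ {0, 1}; common: ∅.
  x = 4: f ≡ 0 at y ∈ {6, 8}; g ≡ 0 at y ∈ ∅; common: ∅.
  x = 5: f ≡ 0 at y ∈ ∅; g ≡ 0 at y ∈ {5, 9}; common: ∅.
  x = 6: f ≡ 0 at y ∈ ∅; g ≡ 0 at y ∈ ∅; common: ∅.
  x = 7: f ≡ 0 at y ∈ ∅; g ≡ 0 at y ∈ ∅; common: ∅.
  x = 8: f ≡ 0 at y ∈ {7, 9}; g ≡ 0 at y ∈ {1, 5}; common: ∅.
  x = 9: f ≡ 0 at y ∈ ∅; g ≡ 0 at y ∈ ∅; common: ∅.
  x = 10: f ≡ 0 at y ∈ {0, 6}; g ≡ 0 at y ∈ {9, 10}; common: ∅.
Collecting: common zeros = ∅, so the count is 0.
Comparison with the Bézout bound: 0 ≤ 4 = deg(f)·deg(g), as expected for curves with no common component (the affine F_11-count falls short of the bound because intersections may lie at infinity, over extension fields, or carry multiplicity).


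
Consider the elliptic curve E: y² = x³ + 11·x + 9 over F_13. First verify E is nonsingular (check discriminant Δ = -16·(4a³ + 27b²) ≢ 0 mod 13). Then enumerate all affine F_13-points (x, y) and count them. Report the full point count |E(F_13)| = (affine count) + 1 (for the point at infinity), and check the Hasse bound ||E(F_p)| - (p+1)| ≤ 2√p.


Affine points = {(0, 3), (0, 10), (2, 0), (3, 2), (3, 11), (4, 0), (7, 0), (10, 1), (10, 12), (12, 6), (12, 7)}; affine count = 11; |E(F_13)| = 12.

Discriminant check: Δ ∝ 4a³ + 27b² = 4·11³ + 27·9² = 4·1331 + 27·81 ≡ 10 (mod 13). Nonzero ⇒ E is nonsingular.
For each x ∈ F_13, compute rhs = x³ + 11·x + 9 mod 13, then count y ∈ F_13 with y² ≡ rhs.
  x = 0: rhs = 9, matching y values: 3, 10 (2 points).
  x = 1: rhs = 8, matching y values: none (0 points).
  x = 2: rhs = 0, matching y values: 0 (1 points).
  x = 3: rhs = 4, matching y values: 2, 11 (2 points).
  x = 4: rhs = 0, matching y values: 0 (1 points).
  x = 5: rhs = 7, matching y values: none (0 points).
  x = 6: rhs = 5, matching y values: none (0 points).
  x = 7: rhs = 0, matching y values: 0 (1 points).
  x = 8: rhs = 11, matching y values: none (0 points).
  x = 9: rhs = 5, matching y values: none (0 points).
  x = 10: rhs = 1, matching y values: 1, 12 (2 points).
  x = 11: rhs = 5, matching y values: none (0 points).
  x = 12: rhs = 10, matching y values: 6, 7 (2 points).
Total affine count: 11.
Full point count |E(F_13)| = 11 + 1 = 12.
Hasse bound: |12 − (13+1)| = |-2| = 2 ≤ 2√13 ≈ 7.2111 ✓.


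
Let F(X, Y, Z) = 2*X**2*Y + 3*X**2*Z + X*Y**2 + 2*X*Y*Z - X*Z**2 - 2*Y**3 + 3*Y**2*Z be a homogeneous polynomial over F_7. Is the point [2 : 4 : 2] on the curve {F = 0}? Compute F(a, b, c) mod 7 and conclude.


F(2,4,2) ≡ 3 (mod 7); P is NOT on the curve.

Evaluate F(2, 4, 2) term-by-term (mod 7).
  2*X**2*Y ↦ 2·4·4·1 = 32
  3*X**2*Z ↦ 3·4·1·2 = 24
  X*Y**2 ↦ 1·2·16·1 = 32
  2*X*Y*Z ↦ 2·2·4·2 = 32
  -X*Z**2 ↦ -1·2·1·4 = -8
  -2*Y**3 ↦ -2·1·64·1 = -128
  3*Y**2*Z ↦ 3·1·16·2 = 96
Sum: F(2, 4, 2) = (32) + (24) + (32) + (32) + (-8) + (-128) + (96) = 80.
Reducing mod 7: 80 ≡ 3 (mod 7).
Since F(a, b, c) ≡ 3 ≠ 0 (mod 7), P does NOT lie on the curve.


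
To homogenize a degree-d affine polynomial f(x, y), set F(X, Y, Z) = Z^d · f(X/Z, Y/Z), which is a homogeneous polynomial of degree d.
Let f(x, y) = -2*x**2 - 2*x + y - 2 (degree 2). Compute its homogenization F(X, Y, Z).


F(X, Y, Z) = -2*X**2 - 2*X*Z + Y*Z - 2*Z**2

deg(f) = 2.
Substitute x = X/Z, y = Y/Z into f, then multiply by Z^2.
  monomial -2·x^2·y^0 ↦ -2·X^2·Y^0·Z^0.
  monomial -2·x^1·y^0 ↦ -2·X^1·Y^0·Z^1.
  monomial 1·x^0·y^1 ↦ 1·X^0·Y^1·Z^1.
  monomial -2·x^0·y^0 ↦ -2·X^0·Y^0·Z^2.
Collecting: F(X, Y, Z) = -2*X**2 - 2*X*Z + Y*Z - 2*Z**2.


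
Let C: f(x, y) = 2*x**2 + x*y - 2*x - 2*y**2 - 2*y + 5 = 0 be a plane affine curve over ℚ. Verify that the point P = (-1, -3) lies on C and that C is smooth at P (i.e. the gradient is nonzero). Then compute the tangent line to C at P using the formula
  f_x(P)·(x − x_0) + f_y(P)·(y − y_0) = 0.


Tangent line at P: -9*x + 9*y + 18 = 0.

Step 1: f(-1, -3) = 0, so P lies on C.
Step 2: partial derivatives
  f_x(x, y) = 4*x + y - 2, f_y(x, y) = x - 4*y - 2.
  f_x(P) = -9, f_y(P) = 9 (gradient nonzero, so P is smooth).
Step 3: tangent line at P: -9·(x − -1) + 9·(y − -3) = 0.
Expanding: -9*x + 9*y + 18 = 0.


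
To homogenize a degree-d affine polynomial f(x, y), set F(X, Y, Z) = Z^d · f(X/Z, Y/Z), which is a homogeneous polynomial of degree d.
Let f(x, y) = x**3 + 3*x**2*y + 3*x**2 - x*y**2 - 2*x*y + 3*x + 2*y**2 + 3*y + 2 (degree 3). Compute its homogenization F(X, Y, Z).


F(X, Y, Z) = X**3 + 3*X**2*Y + 3*X**2*Z - X*Y**2 - 2*X*Y*Z + 3*X*Z**2 + 2*Y**2*Z + 3*Y*Z**2 + 2*Z**3

deg(f) = 3.
Substitute x = X/Z, y = Y/Z into f, then multiply by Z^3.
  monomial 1·x^3·y^0 ↦ 1·X^3·Y^0·Z^0.
  monomial 3·x^2·y^1 ↦ 3·X^2·Y^1·Z^0.
  monomial 3·x^2·y^0 ↦ 3·X^2·Y^0·Z^1.
  monomial -1·x^1·y^2 ↦ -1·X^1·Y^2·Z^0.
  monomial -2·x^1·y^1 ↦ -2·X^1·Y^1·Z^1.
  monomial 3·x^1·y^0 ↦ 3·X^1·Y^0·Z^2.
  monomial 2·x^0·y^2 ↦ 2·X^0·Y^2·Z^1.
  monomial 3·x^0·y^1 ↦ 3·X^0·Y^1·Z^2.
  monomial 2·x^0·y^0 ↦ 2·X^0·Y^0·Z^3.
Collecting: F(X, Y, Z) = X**3 + 3*X**2*Y + 3*X**2*Z - X*Y**2 - 2*X*Y*Z + 3*X*Z**2 + 2*Y**2*Z + 3*Y*Z**2 + 2*Z**3.


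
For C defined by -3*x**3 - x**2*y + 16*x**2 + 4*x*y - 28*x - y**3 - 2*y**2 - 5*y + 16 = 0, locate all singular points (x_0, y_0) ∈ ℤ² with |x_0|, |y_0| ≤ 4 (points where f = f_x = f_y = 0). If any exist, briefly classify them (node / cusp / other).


Singular points: {(2, -1)}; classification: node.

Compute partial derivatives:
  f_x = -9*x**2 - 2*x*y + 32*x + 4*y - 28.
  f_y = -x**2 + 4*x - 3*y**2 - 4*y - 5.
Scan x_0 ∈ {−4, ..., 4}. For each x_0, f_y(x_0, y) is a polynomial in y; find its integer roots y ∈ {−4, ..., 4}, then test f_x and f at those candidates.
  x = -4: f_y(-4, y) = -3*y**2 - 4*y - 37; no integer root y with |y| ≤ 4.
  x = -3: f_y(-3, y) = -3*y**2 - 4*y - 26; no integer root y with |y| ≤ 4.
  x = -2: f_y(-2, y) = -3*y**2 - 4*y - 17; no integer root y with |y| ≤ 4.
  x = -1: f_y(-1, y) = -3*y**2 - 4*y - 10; no integer root y with |y| ≤ 4.
  x = 0: f_y(0, y) = -3*y**2 - 4*y - 5; no integer root y with |y| ≤ 4.
  x = 1: f_y(1, y) = -3*y**2 - 4*y - 2; no integer root y with |y| ≤ 4.
  x = 2: f_y(2, y) = -3*y**2 - 4*y - 1; vanishes at y ∈ {-1}. (2, -1): f_x = 0, f = 0 — SINGULAR.
  x = 3: f_y(3, y) = -3*y**2 - 4*y - 2; no integer root y with |y| ≤ 4.
  x = 4: f_y(4, y) = -3*y**2 - 4*y - 5; no integer root y with |y| ≤ 4.
Only singular point on the grid: (2, -1).
Classify: substitute x = 2 + u, y = -1 + v and expand: f = -3*u**3 - u**2*v - u**2 - v**3 + v**2.
No constant or linear terms (consistent with a singular point). Quadratic part: -u**2 + v**2. Cubic part: -3*u**3 - u**2*v - v**3.
The quadratic part v**2 - u**2 = (v − u)(v + u) splits into two distinct linear factors, so there are two distinct tangent lines y − -1 = ±(x − 2) — this is a node (ordinary double point).
Classification: node.


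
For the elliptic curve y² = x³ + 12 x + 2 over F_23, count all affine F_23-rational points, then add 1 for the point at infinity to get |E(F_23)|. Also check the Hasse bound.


Affine points = {(0, 5), (0, 18), (5, 7), (5, 16), (8, 9), (8, 14), (10, 8), (10, 15), (11, 4), (11, 19), (13, 3), (13, 20), (14, 4), (14, 19), (16, 9), (16, 14), (17, 6), (17, 17), (18, 1), (18, 22), (20, 10), (20, 13), (21, 4), (21, 19), (22, 9), (22, 14)}; affine count = 26; |E(F_23)| = 27.

Discriminant check: Δ ∝ 4a³ + 27b² = 4·12³ + 27·2² = 4·1728 + 27·4 ≡ 5 (mod 23). Nonzero ⇒ E is nonsingular.
For each x ∈ F_23, compute rhs = x³ + 12·x + 2 mod 23, then count y ∈ F_23 with y² ≡ rhs.
  x = 0: rhs = 2, matching y values: 5, 18 (2 points).
  x = 1: rhs = 15, matching y values: none (0 points).
  x = 2: rhs = 11, matching y values: none (0 points).
  x = 3: rhs = 19, matching y values: none (0 points).
  x = 4: rhs = 22, matching y values: none (0 points).
  x = 5: rhs = 3, matching y values: 7, 16 (2 points).
  x = 6: rhs = 14, matching y values: none (0 points).
  x = 7: rhs = 15, matching y values: none (0 points).
  x = 8: rhs = 12, matching y values: 9, 14 (2 points).
  x = 9: rhs = 11, matching y values: none (0 points).
  x = 10: rhs = 18, matching y values: 8, 15 (2 points).
  x = 11: rhs = 16, matching y values: 4, 19 (2 points).
  x = 12: rhs = 11, matching y values: none (0 points).
  x = 13: rhs = 9, matching y values: 3, 20 (2 points).
  x = 14: rhs = 16, matching y values: 4, 19 (2 points).
  x = 15: rhs = 15, matching y values: none (0 points).
  x = 16: rhs = 12, matching y values: 9, 14 (2 points).
  x = 17: rhs = 13, matching y values: 6, 17 (2 points).
  x = 18: rhs = 1, matching y values: 1, 22 (2 points).
  x = 19: rhs = 5, matching y values: none (0 points).
  x = 20: rhs = 8, matching y values: 10, 13 (2 points).
  x = 21: rhs = 16, matching y values: 4, 19 (2 points).
  x = 22: rhs = 12, matching y values: 9, 14 (2 points).
Total affine count: 26.
Full point count |E(F_23)| = 26 + 1 = 27.
Hasse bound: |27 − (23+1)| = |3| = 3 ≤ 2√23 ≈ 9.5917 ✓.


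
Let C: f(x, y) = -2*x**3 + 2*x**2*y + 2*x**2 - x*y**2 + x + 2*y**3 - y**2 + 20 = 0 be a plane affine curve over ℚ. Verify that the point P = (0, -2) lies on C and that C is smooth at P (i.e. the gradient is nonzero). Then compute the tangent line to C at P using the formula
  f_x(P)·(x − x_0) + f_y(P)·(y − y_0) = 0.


Tangent line at P: -3*x + 28*y + 56 = 0.

Step 1: f(0, -2) = 0, so P lies on C.
Step 2: partial derivatives
  f_x(x, y) = -6*x**2 + 4*x*y + 4*x - y**2 + 1, f_y(x, y) = 2*x**2 - 2*x*y + 6*y**2 - 2*y.
  f_x(P) = -3, f_y(P) = 28 (gradient nonzero, so P is smooth).
Step 3: tangent line at P: -3·(x − 0) + 28·(y − -2) = 0.
Expanding: -3*x + 28*y + 56 = 0.


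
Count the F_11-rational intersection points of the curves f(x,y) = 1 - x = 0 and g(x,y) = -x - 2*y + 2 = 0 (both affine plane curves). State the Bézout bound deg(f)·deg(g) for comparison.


Common zeros: {(1, 6)}; count = 1; Bézout bound = 1.

deg(f) = 1, deg(g) = 1, so Bézout bound = 1.
Scan x ∈ F_11. For each x, list the y ∈ F_11 with f(x, y) ≡ 0 and those with g(x, y) ≡ 0 (mod 11); the common zeros in that column are the intersection.
  x = 0: f ≡ 0 at y ∈ ∅; g ≡ 0 at y ∈ {1}; common: ∅.
  x = 1: f ≡ 0 at y ∈ {0, 1, 2, 3, 4, 5, 6, 7, 8, 9, 10}; g ≡ 0 at y ∈ {6}; common: {6}.
  x = 2: f ≡ 0 at y ∈ ∅; g ≡ 0 at y ∈ {0}; common: ∅.
  x = 3: f ≡ 0 at y ∈ ∅; g ≡ 0 at y ∈ {5}; common: ∅.
  x = 4: f ≡ 0 at y ∈ ∅; g ≡ 0 at y ∈ {10}; common: ∅.
  x = 5: f ≡ 0 at y ∈ ∅; g ≡ 0 at y ∈ {4}; common: ∅.
  x = 6: f ≡ 0 at y ∈ ∅; g ≡ 0 at y ∈ {9}; common: ∅.
  x = 7: f ≡ 0 at y ∈ ∅; g ≡ 0 at y ∈ {3}; common: ∅.
  x = 8: f ≡ 0 at y ∈ ∅; g ≡ 0 at y ∈ {8}; common: ∅.
  x = 9: f ≡ 0 at y ∈ ∅; g ≡ 0 at y ∈ {2}; common: ∅.
  x = 10: f ≡ 0 at y ∈ ∅; g ≡ 0 at y ∈ {7}; common: ∅.
Collecting: common zeros = {(1, 6)}, so the count is 1.
Comparison with the Bézout bound: 1 ≤ 1 = deg(f)·deg(g), as expected for curves with no common component (the bound is attained).


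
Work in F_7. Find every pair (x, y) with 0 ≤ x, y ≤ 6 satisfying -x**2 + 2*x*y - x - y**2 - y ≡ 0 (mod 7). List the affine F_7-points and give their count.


Affine F_7-points: {(0, 0), (0, 6), (1, 4), (4, 1), (4, 6), (6, 0), (6, 4)}; count = 7.

For each of the 49 pairs (x, y) ∈ F_7², evaluate f(x, y) mod 7. Record the zeros.
  x = 0: [0↦0, 1↦5, 2↦1, 3↦2, 4↦1, 5↦5, 6↦0]  zeros at y ∈ {0, 6}
  x = 1: [0↦5, 1↦5, 2↦3, 3↦6, 4↦0, 5↦6, 6↦3]  zeros at y ∈ {4}
  x = 2: [0↦1, 1↦3, 2↦3, 3↦1, 4↦4, 5↦5, 6↦4]  zeros at y ∈ ∅
  x = 3: [0↦2, 1↦6, 2↦1, 3↦1, 4↦6, 5↦2, 6↦3]  zeros at y ∈ ∅
  x = 4: [0↦1, 1↦0, 2↦4, 3↦6, 4↦6, 5↦4, 6↦0]  zeros at y ∈ {1, 6}
  x = 5: [0↦5, 1↦6, 2↦5, 3↦2, 4↦4, 5↦4, 6↦2]  zeros at y ∈ ∅
  x = 6: [0↦0, 1↦3, 2↦4, 3↦3, 4↦0, 5↦2, 6↦2]  zeros at y ∈ {0, 4}
Collecting zeros: affine points = {(0, 0), (0, 6), (1, 4), (4, 1), (4, 6), (6, 0), (6, 4)}.
Total count |C(F_7)_aff| = 7.


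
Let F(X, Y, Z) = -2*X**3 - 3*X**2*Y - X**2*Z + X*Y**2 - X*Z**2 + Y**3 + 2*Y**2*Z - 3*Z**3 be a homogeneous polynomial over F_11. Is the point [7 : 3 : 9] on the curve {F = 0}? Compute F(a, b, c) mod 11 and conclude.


F(7,3,9) ≡ 0 (mod 11); P is on the curve.

Evaluate F(7, 3, 9) term-by-term (mod 11).
  -2*X**3 ↦ -2·343·1·1 = -686
  -3*X**2*Y ↦ -3·49·3·1 = -441
  -X**2*Z ↦ -1·49·1·9 = -441
  X*Y**2 ↦ 1·7·9·1 = 63
  -X*Z**2 ↦ -1·7·1·81 = -567
  Y**3 ↦ 1·1·27·1 = 27
  2*Y**2*Z ↦ 2·1·9·9 = 162
  -3*Z**3 ↦ -3·1·1·729 = -2187
Sum: F(7, 3, 9) = (-686) + (-441) + (-441) + (63) + (-567) + (27) + (162) + (-2187) = -4070.
Reducing mod 11: -4070 ≡ 0 (mod 11).
Since F(a, b, c) ≡ 0 (mod 11), P lies on the curve.


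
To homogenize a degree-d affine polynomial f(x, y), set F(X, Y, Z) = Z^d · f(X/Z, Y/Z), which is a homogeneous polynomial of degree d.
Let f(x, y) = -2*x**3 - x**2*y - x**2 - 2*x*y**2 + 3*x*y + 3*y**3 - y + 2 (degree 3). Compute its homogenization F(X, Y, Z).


F(X, Y, Z) = -2*X**3 - X**2*Y - X**2*Z - 2*X*Y**2 + 3*X*Y*Z + 3*Y**3 - Y*Z**2 + 2*Z**3

deg(f) = 3.
Substitute x = X/Z, y = Y/Z into f, then multiply by Z^3.
  monomial -2·x^3·y^0 ↦ -2·X^3·Y^0·Z^0.
  monomial -1·x^2·y^1 ↦ -1·X^2·Y^1·Z^0.
  monomial -1·x^2·y^0 ↦ -1·X^2·Y^0·Z^1.
  monomial -2·x^1·y^2 ↦ -2·X^1·Y^2·Z^0.
  monomial 3·x^1·y^1 ↦ 3·X^1·Y^1·Z^1.
  monomial 3·x^0·y^3 ↦ 3·X^0·Y^3·Z^0.
  monomial -1·x^0·y^1 ↦ -1·X^0·Y^1·Z^2.
  monomial 2·x^0·y^0 ↦ 2·X^0·Y^0·Z^3.
Collecting: F(X, Y, Z) = -2*X**3 - X**2*Y - X**2*Z - 2*X*Y**2 + 3*X*Y*Z + 3*Y**3 - Y*Z**2 + 2*Z**3.


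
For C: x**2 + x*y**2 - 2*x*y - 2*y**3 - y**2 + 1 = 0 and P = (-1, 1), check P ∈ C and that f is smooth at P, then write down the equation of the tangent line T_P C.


Tangent line at P: -3*x - 8*y + 5 = 0.

Step 1: f(-1, 1) = 0, so P lies on C.
Step 2: partial derivatives
  f_x(x, y) = 2*x + y**2 - 2*y, f_y(x, y) = 2*x*y - 2*x - 6*y**2 - 2*y.
  f_x(P) = -3, f_y(P) = -8 (gradient nonzero, so P is smooth).
Step 3: tangent line at P: -3·(x − -1) + -8·(y − 1) = 0.
Expanding: -3*x - 8*y + 5 = 0.


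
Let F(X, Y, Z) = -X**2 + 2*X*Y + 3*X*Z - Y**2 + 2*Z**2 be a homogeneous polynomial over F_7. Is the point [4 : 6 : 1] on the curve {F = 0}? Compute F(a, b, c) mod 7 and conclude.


F(4,6,1) ≡ 3 (mod 7); P is NOT on the curve.

Evaluate F(4, 6, 1) term-by-term (mod 7).
  -X**2 ↦ -1·16·1·1 = -16
  2*X*Y ↦ 2·4·6·1 = 48
  3*X*Z ↦ 3·4·1·1 = 12
  -Y**2 ↦ -1·1·36·1 = -36
  2*Z**2 ↦ 2·1·1·1 = 2
Sum: F(4, 6, 1) = (-16) + (48) + (12) + (-36) + (2) = 10.
Reducing mod 7: 10 ≡ 3 (mod 7).
Since F(a, b, c) ≡ 3 ≠ 0 (mod 7), P does NOT lie on the curve.


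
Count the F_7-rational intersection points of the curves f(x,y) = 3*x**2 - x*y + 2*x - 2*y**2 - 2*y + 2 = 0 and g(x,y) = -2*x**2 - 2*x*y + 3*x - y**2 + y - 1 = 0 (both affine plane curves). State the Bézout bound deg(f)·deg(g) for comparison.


Common zeros: {(1, 0)}; count = 1; Bézout bound = 4.

deg(f) = 2, deg(g) = 2, so Bézout bound = 4.
Scan x ∈ F_7. For each x, list the y ∈ F_7 with f(x, y) ≡ 0 and those with g(x, y) ≡ 0 (mod 7); the common zeros in that column are the intersection.
  x = 0: f ≡ 0 at y ∈ ∅; g ≡ 0 at y ∈ {3, 5}; common: ∅.
  x = 1: f ≡ 0 at y ∈ {0, 2}; g ≡ 0 at y ∈ {0, 6}; common: {0}.
  x = 2: f ≡ 0 at y ∈ ∅; g ≡ 0 at y ∈ {1, 3}; common: ∅.
  x = 3: f ≡ 0 at y ∈ {0, 1}; g ≡ 0 at y ∈ ∅; common: ∅.
  x = 4: f ≡ 0 at y ∈ ∅; g ≡ 0 at y ∈ {0}; common: ∅.
  x = 5: f ≡ 0 at y ∈ ∅; g ≡ 0 at y ∈ {6}; common: ∅.
  x = 6: f ≡ 0 at y ∈ {1, 2}; g ≡ 0 at y ∈ ∅; common: ∅.
Collecting: common zeros = {(1, 0)}, so the count is 1.
Comparison with the Bézout bound: 1 ≤ 4 = deg(f)·deg(g), as expected for curves with no common component (the affine F_7-count falls short of the bound because intersections may lie at infinity, over extension fields, or carry multiplicity).


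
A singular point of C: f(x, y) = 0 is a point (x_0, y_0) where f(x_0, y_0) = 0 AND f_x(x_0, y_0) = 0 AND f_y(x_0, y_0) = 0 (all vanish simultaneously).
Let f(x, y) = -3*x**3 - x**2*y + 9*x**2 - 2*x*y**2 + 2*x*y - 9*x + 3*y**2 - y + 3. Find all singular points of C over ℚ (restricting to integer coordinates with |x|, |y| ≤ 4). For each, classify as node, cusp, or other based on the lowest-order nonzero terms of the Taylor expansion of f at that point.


Singular points: {(1, 0)}; classification: cusp.

Compute partial derivatives:
  f_x = -9*x**2 - 2*x*y + 18*x - 2*y**2 + 2*y - 9.
  f_y = -x**2 - 4*x*y + 2*x + 6*y - 1.
Scan x_0 ∈ {−4, ..., 4}. For each x_0, f_y(x_0, y) is a polynomial in y; find its integer roots y ∈ {−4, ..., 4}, then test f_x and f at those candidates.
  x = -4: f_y(-4, y) = 22*y - 25; no integer root y with |y| ≤ 4.
  x = -3: f_y(-3, y) = 18*y - 16; no integer root y with |y| ≤ 4.
  x = -2: f_y(-2, y) = 14*y - 9; no integer root y with |y| ≤ 4.
  x = -1: f_y(-1, y) = 10*y - 4; no integer root y with |y| ≤ 4.
  x = 0: f_y(0, y) = 6*y - 1; no integer root y with |y| ≤ 4.
  x = 1: f_y(1, y) = 2*y; vanishes at y ∈ {0}. (1, 0): f_x = 0, f = 0 — SINGULAR.
  x = 2: f_y(2, y) = -2*y - 1; no integer root y with |y| ≤ 4.
  x = 3: f_y(3, y) = -6*y - 4; no integer root y with |y| ≤ 4.
  x = 4: f_y(4, y) = -10*y - 9; no integer root y with |y| ≤ 4.
Only singular point on the grid: (1, 0).
Classify: substitute x = 1 + u, y = 0 + v and expand: f = -3*u**3 - u**2*v - 2*u*v**2 + v**2.
No constant or linear terms (consistent with a singular point). Quadratic part: v**2. Cubic part: -3*u**3 - u**2*v - 2*u*v**2.
The quadratic part v**2 is a perfect square, so there is a single (double) tangent line v = 0, i.e. y = 0. Restricting the cubic part to that line (v = 0) leaves -3*u**3 ≠ 0, so f is not divisible by v and the branch is v² ≈ 3*u**3 to lowest order — this is a cusp.
Classification: cusp.


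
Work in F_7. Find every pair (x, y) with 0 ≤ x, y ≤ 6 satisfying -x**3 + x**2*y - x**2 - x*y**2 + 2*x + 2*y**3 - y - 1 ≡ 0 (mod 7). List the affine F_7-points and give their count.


Affine F_7-points: {(0, 1), (1, 1), (1, 5), (6, 1)}; count = 4.

For each of the 49 pairs (x, y) ∈ F_7², evaluate f(x, y) mod 7. Record the zeros.
  x = 0: [0↦6, 1↦0, 2↦6, 3↦1, 4↦4, 5↦6, 6↦5]  zeros at y ∈ {1}
  x = 1: [0↦6, 1↦0, 2↦4, 3↦2, 4↦6, 5↦0, 6↦3]  zeros at y ∈ {1, 5}
  x = 2: [0↦5, 1↦1, 2↦5, 3↦1, 4↦1, 5↦3, 6↦5]  zeros at y ∈ ∅
  x = 3: [0↦4, 1↦4, 2↦3, 3↦6, 4↦4, 5↦2, 6↦5]  zeros at y ∈ ∅
  x = 4: [0↦4, 1↦3, 2↦6, 3↦4, 4↦2, 5↦5, 6↦4]  zeros at y ∈ ∅
  x = 5: [0↦6, 1↦6, 2↦1, 3↦3, 4↦3, 5↦6, 6↦3]  zeros at y ∈ ∅
  x = 6: [0↦4, 1↦0, 2↦3, 3↦4, 4↦1, 5↦6, 6↦3]  zeros at y ∈ {1}
Collecting zeros: affine points = {(0, 1), (1, 1), (1, 5), (6, 1)}.
Total count |C(F_7)_aff| = 4.


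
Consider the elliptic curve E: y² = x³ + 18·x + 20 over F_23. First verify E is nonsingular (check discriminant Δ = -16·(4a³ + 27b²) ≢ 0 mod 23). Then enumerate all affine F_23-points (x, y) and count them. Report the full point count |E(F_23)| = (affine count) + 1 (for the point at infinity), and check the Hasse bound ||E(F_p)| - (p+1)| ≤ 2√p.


Affine points = {(1, 4), (1, 19), (2, 8), (2, 15), (3, 3), (3, 20), (4, 8), (4, 15), (7, 11), (7, 12), (8, 3), (8, 20), (10, 2), (10, 21), (11, 10), (11, 13), (12, 3), (12, 20), (13, 6), (13, 17), (14, 7), (14, 16), (15, 10), (15, 13), (17, 8), (17, 15), (18, 9), (18, 14), (20, 10), (20, 13), (22, 1), (22, 22)}; affine count = 32; |E(F_23)| = 33.

Discriminant check: Δ ∝ 4a³ + 27b² = 4·18³ + 27·20² = 4·5832 + 27·400 ≡ 19 (mod 23). Nonzero ⇒ E is nonsingular.
For each x ∈ F_23, compute rhs = x³ + 18·x + 20 mod 23, then count y ∈ F_23 with y² ≡ rhs.
  x = 0: rhs = 20, matching y values: none (0 points).
  x = 1: rhs = 16, matching y values: 4, 19 (2 points).
  x = 2: rhs = 18, matching y values: 8, 15 (2 points).
  x = 3: rhs = 9, matching y values: 3, 20 (2 points).
  x = 4: rhs = 18, matching y values: 8, 15 (2 points).
  x = 5: rhs = 5, matching y values: none (0 points).
  x = 6: rhs = 22, matching y values: none (0 points).
  x = 7: rhs = 6, matching y values: 11, 12 (2 points).
  x = 8: rhs = 9, matching y values: 3, 20 (2 points).
  x = 9: rhs = 14, matching y values: none (0 points).
  x = 10: rhs = 4, matching y values: 2, 21 (2 points).
  x = 11: rhs = 8, matching y values: 10, 13 (2 points).
  x = 12: rhs = 9, matching y values: 3, 20 (2 points).
  x = 13: rhs = 13, matching y values: 6, 17 (2 points).
  x = 14: rhs = 3, matching y values: 7, 16 (2 points).
  x = 15: rhs = 8, matching y values: 10, 13 (2 points).
  x = 16: rhs = 11, matching y values: none (0 points).
  x = 17: rhs = 18, matching y values: 8, 15 (2 points).
  x = 18: rhs = 12, matching y values: 9, 14 (2 points).
  x = 19: rhs = 22, matching y values: none (0 points).
  x = 20: rhs = 8, matching y values: 10, 13 (2 points).
  x = 21: rhs = 22, matching y values: none (0 points).
  x = 22: rhs = 1, matching y values: 1, 22 (2 points).
Total affine count: 32.
Full point count |E(F_23)| = 32 + 1 = 33.
Hasse bound: |33 − (23+1)| = |9| = 9 ≤ 2√23 ≈ 9.5917 ✓.


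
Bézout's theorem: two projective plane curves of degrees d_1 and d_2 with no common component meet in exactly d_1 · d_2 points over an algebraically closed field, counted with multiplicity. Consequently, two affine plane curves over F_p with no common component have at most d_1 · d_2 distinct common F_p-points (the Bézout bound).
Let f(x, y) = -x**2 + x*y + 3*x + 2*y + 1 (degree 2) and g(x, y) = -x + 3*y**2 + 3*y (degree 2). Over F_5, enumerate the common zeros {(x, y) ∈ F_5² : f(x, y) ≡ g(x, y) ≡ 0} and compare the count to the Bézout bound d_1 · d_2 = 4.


Common zeros: ∅; count = 0; Bézout bound = 4.

deg(f) = 2, deg(g) = 2, so Bézout bound = 4.
Scan x ∈ F_5. For each x, list the y ∈ F_5 with f(x, y) ≡ 0 and those with g(x, y) ≡ 0 (mod 5); the common zeros in that column are the intersection.
  x = 0: f ≡ 0 at y ∈ {2}; g ≡ 0 at y ∈ {0, 4}; common: ∅.
  x = 1: f ≡ 0 at y ∈ {4}; g ≡ 0 at y ∈ {1, 3}; common: ∅.
  x = 2: f ≡ 0 at y ∈ {3}; g ≡ 0 at y ∈ ∅; common: ∅.
  x = 3: f ≡ 0 at y ∈ ∅; g ≡ 0 at y ∈ {2}; common: ∅.
  x = 4: f ≡ 0 at y ∈ {3}; g ≡ 0 at y ∈ ∅; common: ∅.
Collecting: common zeros = ∅, so the count is 0.
Comparison with the Bézout bound: 0 ≤ 4 = deg(f)·deg(g), as expected for curves with no common component (the affine F_5-count falls short of the bound because intersections may lie at infinity, over extension fields, or carry multiplicity).


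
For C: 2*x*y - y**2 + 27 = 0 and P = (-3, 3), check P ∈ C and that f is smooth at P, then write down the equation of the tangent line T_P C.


Tangent line at P: 6*x - 12*y + 54 = 0.

Step 1: f(-3, 3) = 0, so P lies on C.
Step 2: partial derivatives
  f_x(x, y) = 2*y, f_y(x, y) = 2*x - 2*y.
  f_x(P) = 6, f_y(P) = -12 (gradient nonzero, so P is smooth).
Step 3: tangent line at P: 6·(x − -3) + -12·(y − 3) = 0.
Expanding: 6*x - 12*y + 54 = 0.


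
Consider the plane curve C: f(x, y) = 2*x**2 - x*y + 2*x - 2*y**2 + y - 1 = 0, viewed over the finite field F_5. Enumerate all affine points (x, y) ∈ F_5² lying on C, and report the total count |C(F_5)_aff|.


Affine F_5-points: {(1, 2), (1, 3), (2, 3), (2, 4), (4, 2), (4, 4)}; count = 6.

For each of the 25 pairs (x, y) ∈ F_5², evaluate f(x, y) mod 5. Record the zeros.
  x = 0: [0↦4, 1↦3, 2↦3, 3↦4, 4↦1]  zeros at y ∈ ∅
  x = 1: [0↦3, 1↦1, 2↦0, 3↦0, 4↦1]  zeros at y ∈ {2, 3}
  x = 2: [0↦1, 1↦3, 2↦1, 3↦0, 4↦0]  zeros at y ∈ {3, 4}
  x = 3: [0↦3, 1↦4, 2↦1, 3↦4, 4↦3]  zeros at y ∈ ∅
  x = 4: [0↦4, 1↦4, 2↦0, 3↦2, 4↦0]  zeros at y ∈ {2, 4}
Collecting zeros: affine points = {(1, 2), (1, 3), (2, 3), (2, 4), (4, 2), (4, 4)}.
Total count |C(F_5)_aff| = 6.


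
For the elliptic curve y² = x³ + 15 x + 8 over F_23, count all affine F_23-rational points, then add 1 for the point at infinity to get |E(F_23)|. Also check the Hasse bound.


Affine points = {(0, 10), (0, 13), (1, 1), (1, 22), (2, 0), (5, 1), (5, 22), (10, 10), (10, 13), (11, 3), (11, 20), (13, 10), (13, 13), (14, 8), (14, 15), (17, 1), (17, 22), (21, 4), (21, 19)}; affine count = 19; |E(F_23)| = 20.

Discriminant check: Δ ∝ 4a³ + 27b² = 4·15³ + 27·8² = 4·3375 + 27·64 ≡ 2 (mod 23). Nonzero ⇒ E is nonsingular.
For each x ∈ F_23, compute rhs = x³ + 15·x + 8 mod 23, then count y ∈ F_23 with y² ≡ rhs.
  x = 0: rhs = 8, matching y values: 10, 13 (2 points).
  x = 1: rhs = 1, matching y values: 1, 22 (2 points).
  x = 2: rhs = 0, matching y values: 0 (1 points).
  x = 3: rhs = 11, matching y values: none (0 points).
  x = 4: rhs = 17, matching y values: none (0 points).
  x = 5: rhs = 1, matching y values: 1, 22 (2 points).
  x = 6: rhs = 15, matching y values: none (0 points).
  x = 7: rhs = 19, matching y values: none (0 points).
  x = 8: rhs = 19, matching y values: none (0 points).
  x = 9: rhs = 21, matching y values: none (0 points).
  x = 10: rhs = 8, matching y values: 10, 13 (2 points).
  x = 11: rhs = 9, matching y values: 3, 20 (2 points).
  x = 12: rhs = 7, matching y values: none (0 points).
  x = 13: rhs = 8, matching y values: 10, 13 (2 points).
  x = 14: rhs = 18, matching y values: 8, 15 (2 points).
  x = 15: rhs = 20, matching y values: none (0 points).
  x = 16: rhs = 20, matching y values: none (0 points).
  x = 17: rhs = 1, matching y values: 1, 22 (2 points).
  x = 18: rhs = 15, matching y values: none (0 points).
  x = 19: rhs = 22, matching y values: none (0 points).
  x = 20: rhs = 5, matching y values: none (0 points).
  x = 21: rhs = 16, matching y values: 4, 19 (2 points).
  x = 22: rhs = 15, matching y values: none (0 points).
Total affine count: 19.
Full point count |E(F_23)| = 19 + 1 = 20.
Hasse bound: |20 − (23+1)| = |-4| = 4 ≤ 2√23 ≈ 9.5917 ✓.
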